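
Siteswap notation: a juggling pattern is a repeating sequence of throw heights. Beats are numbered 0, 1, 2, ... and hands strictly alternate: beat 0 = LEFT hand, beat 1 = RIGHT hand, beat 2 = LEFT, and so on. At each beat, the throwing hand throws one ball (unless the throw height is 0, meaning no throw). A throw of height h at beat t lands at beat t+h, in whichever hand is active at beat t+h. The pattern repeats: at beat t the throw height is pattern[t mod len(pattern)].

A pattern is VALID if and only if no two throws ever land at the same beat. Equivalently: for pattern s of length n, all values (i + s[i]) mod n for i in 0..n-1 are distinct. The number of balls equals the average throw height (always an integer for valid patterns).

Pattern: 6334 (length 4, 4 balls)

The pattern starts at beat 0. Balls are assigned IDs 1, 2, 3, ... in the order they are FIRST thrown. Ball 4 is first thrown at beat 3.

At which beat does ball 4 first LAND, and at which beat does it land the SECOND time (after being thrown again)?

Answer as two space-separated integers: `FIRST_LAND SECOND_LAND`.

Beat 0 (L): throw ball1 h=6 -> lands@6:L; in-air after throw: [b1@6:L]
Beat 1 (R): throw ball2 h=3 -> lands@4:L; in-air after throw: [b2@4:L b1@6:L]
Beat 2 (L): throw ball3 h=3 -> lands@5:R; in-air after throw: [b2@4:L b3@5:R b1@6:L]
Beat 3 (R): throw ball4 h=4 -> lands@7:R; in-air after throw: [b2@4:L b3@5:R b1@6:L b4@7:R]
Beat 4 (L): throw ball2 h=6 -> lands@10:L; in-air after throw: [b3@5:R b1@6:L b4@7:R b2@10:L]
Beat 5 (R): throw ball3 h=3 -> lands@8:L; in-air after throw: [b1@6:L b4@7:R b3@8:L b2@10:L]
Beat 6 (L): throw ball1 h=3 -> lands@9:R; in-air after throw: [b4@7:R b3@8:L b1@9:R b2@10:L]
Beat 7 (R): throw ball4 h=4 -> lands@11:R; in-air after throw: [b3@8:L b1@9:R b2@10:L b4@11:R]
Beat 8 (L): throw ball3 h=6 -> lands@14:L; in-air after throw: [b1@9:R b2@10:L b4@11:R b3@14:L]
Beat 9 (R): throw ball1 h=3 -> lands@12:L; in-air after throw: [b2@10:L b4@11:R b1@12:L b3@14:L]
Beat 10 (L): throw ball2 h=3 -> lands@13:R; in-air after throw: [b4@11:R b1@12:L b2@13:R b3@14:L]
Beat 11 (R): throw ball4 h=4 -> lands@15:R; in-air after throw: [b1@12:L b2@13:R b3@14:L b4@15:R]
Ball 4: thrown@3 h=4 -> first land @7; rethrown@7 h=4 -> second land @11

Answer: 7 11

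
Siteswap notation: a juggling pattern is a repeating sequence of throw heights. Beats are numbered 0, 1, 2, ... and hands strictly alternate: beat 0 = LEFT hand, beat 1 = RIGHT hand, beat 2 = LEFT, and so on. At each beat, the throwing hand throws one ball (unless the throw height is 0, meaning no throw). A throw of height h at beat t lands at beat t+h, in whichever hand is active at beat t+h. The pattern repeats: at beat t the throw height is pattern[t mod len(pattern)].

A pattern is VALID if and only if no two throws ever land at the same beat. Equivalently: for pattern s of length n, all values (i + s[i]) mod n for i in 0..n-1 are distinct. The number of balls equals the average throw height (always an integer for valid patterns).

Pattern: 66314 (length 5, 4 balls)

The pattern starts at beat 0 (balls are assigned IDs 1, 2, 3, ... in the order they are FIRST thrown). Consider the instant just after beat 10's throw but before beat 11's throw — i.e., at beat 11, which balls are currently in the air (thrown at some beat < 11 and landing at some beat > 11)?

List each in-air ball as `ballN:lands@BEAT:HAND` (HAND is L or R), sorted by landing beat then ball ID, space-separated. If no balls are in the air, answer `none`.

Beat 0 (L): throw ball1 h=6 -> lands@6:L; in-air after throw: [b1@6:L]
Beat 1 (R): throw ball2 h=6 -> lands@7:R; in-air after throw: [b1@6:L b2@7:R]
Beat 2 (L): throw ball3 h=3 -> lands@5:R; in-air after throw: [b3@5:R b1@6:L b2@7:R]
Beat 3 (R): throw ball4 h=1 -> lands@4:L; in-air after throw: [b4@4:L b3@5:R b1@6:L b2@7:R]
Beat 4 (L): throw ball4 h=4 -> lands@8:L; in-air after throw: [b3@5:R b1@6:L b2@7:R b4@8:L]
Beat 5 (R): throw ball3 h=6 -> lands@11:R; in-air after throw: [b1@6:L b2@7:R b4@8:L b3@11:R]
Beat 6 (L): throw ball1 h=6 -> lands@12:L; in-air after throw: [b2@7:R b4@8:L b3@11:R b1@12:L]
Beat 7 (R): throw ball2 h=3 -> lands@10:L; in-air after throw: [b4@8:L b2@10:L b3@11:R b1@12:L]
Beat 8 (L): throw ball4 h=1 -> lands@9:R; in-air after throw: [b4@9:R b2@10:L b3@11:R b1@12:L]
Beat 9 (R): throw ball4 h=4 -> lands@13:R; in-air after throw: [b2@10:L b3@11:R b1@12:L b4@13:R]
Beat 10 (L): throw ball2 h=6 -> lands@16:L; in-air after throw: [b3@11:R b1@12:L b4@13:R b2@16:L]
Beat 11 (R): throw ball3 h=6 -> lands@17:R; in-air after throw: [b1@12:L b4@13:R b2@16:L b3@17:R]

Answer: ball1:lands@12:L ball4:lands@13:R ball2:lands@16:L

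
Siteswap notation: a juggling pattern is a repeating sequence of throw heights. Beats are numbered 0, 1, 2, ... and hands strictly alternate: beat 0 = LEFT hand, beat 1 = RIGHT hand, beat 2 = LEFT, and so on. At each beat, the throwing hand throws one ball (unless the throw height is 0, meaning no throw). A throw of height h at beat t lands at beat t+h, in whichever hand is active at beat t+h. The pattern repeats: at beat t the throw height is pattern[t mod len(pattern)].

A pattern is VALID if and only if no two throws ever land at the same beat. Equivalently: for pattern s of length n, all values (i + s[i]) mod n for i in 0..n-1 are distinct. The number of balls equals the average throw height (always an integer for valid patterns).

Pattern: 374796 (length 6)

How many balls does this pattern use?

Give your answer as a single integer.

Pattern = [3, 7, 4, 7, 9, 6], length n = 6
  position 0: throw height = 3, running sum = 3
  position 1: throw height = 7, running sum = 10
  position 2: throw height = 4, running sum = 14
  position 3: throw height = 7, running sum = 21
  position 4: throw height = 9, running sum = 30
  position 5: throw height = 6, running sum = 36
Total sum = 36; balls = sum / n = 36 / 6 = 6

Answer: 6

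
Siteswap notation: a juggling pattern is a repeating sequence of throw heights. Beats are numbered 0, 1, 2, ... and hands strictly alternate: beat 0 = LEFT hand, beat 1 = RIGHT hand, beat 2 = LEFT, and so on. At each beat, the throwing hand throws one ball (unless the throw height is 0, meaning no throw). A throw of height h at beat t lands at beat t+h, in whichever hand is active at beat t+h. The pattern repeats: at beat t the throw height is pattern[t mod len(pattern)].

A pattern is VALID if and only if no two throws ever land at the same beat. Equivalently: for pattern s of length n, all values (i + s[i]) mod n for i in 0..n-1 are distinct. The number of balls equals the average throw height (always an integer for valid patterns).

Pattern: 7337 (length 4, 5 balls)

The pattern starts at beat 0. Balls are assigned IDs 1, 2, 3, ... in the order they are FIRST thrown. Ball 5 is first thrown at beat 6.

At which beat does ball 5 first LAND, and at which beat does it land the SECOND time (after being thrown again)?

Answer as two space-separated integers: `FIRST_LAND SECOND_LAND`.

Beat 0 (L): throw ball1 h=7 -> lands@7:R; in-air after throw: [b1@7:R]
Beat 1 (R): throw ball2 h=3 -> lands@4:L; in-air after throw: [b2@4:L b1@7:R]
Beat 2 (L): throw ball3 h=3 -> lands@5:R; in-air after throw: [b2@4:L b3@5:R b1@7:R]
Beat 3 (R): throw ball4 h=7 -> lands@10:L; in-air after throw: [b2@4:L b3@5:R b1@7:R b4@10:L]
Beat 4 (L): throw ball2 h=7 -> lands@11:R; in-air after throw: [b3@5:R b1@7:R b4@10:L b2@11:R]
Beat 5 (R): throw ball3 h=3 -> lands@8:L; in-air after throw: [b1@7:R b3@8:L b4@10:L b2@11:R]
Beat 6 (L): throw ball5 h=3 -> lands@9:R; in-air after throw: [b1@7:R b3@8:L b5@9:R b4@10:L b2@11:R]
Beat 7 (R): throw ball1 h=7 -> lands@14:L; in-air after throw: [b3@8:L b5@9:R b4@10:L b2@11:R b1@14:L]
Beat 8 (L): throw ball3 h=7 -> lands@15:R; in-air after throw: [b5@9:R b4@10:L b2@11:R b1@14:L b3@15:R]
Beat 9 (R): throw ball5 h=3 -> lands@12:L; in-air after throw: [b4@10:L b2@11:R b5@12:L b1@14:L b3@15:R]
Beat 10 (L): throw ball4 h=3 -> lands@13:R; in-air after throw: [b2@11:R b5@12:L b4@13:R b1@14:L b3@15:R]
Beat 11 (R): throw ball2 h=7 -> lands@18:L; in-air after throw: [b5@12:L b4@13:R b1@14:L b3@15:R b2@18:L]
Beat 12 (L): throw ball5 h=7 -> lands@19:R; in-air after throw: [b4@13:R b1@14:L b3@15:R b2@18:L b5@19:R]
Ball 5: thrown@6 h=3 -> first land @9; rethrown@9 h=3 -> second land @12

Answer: 9 12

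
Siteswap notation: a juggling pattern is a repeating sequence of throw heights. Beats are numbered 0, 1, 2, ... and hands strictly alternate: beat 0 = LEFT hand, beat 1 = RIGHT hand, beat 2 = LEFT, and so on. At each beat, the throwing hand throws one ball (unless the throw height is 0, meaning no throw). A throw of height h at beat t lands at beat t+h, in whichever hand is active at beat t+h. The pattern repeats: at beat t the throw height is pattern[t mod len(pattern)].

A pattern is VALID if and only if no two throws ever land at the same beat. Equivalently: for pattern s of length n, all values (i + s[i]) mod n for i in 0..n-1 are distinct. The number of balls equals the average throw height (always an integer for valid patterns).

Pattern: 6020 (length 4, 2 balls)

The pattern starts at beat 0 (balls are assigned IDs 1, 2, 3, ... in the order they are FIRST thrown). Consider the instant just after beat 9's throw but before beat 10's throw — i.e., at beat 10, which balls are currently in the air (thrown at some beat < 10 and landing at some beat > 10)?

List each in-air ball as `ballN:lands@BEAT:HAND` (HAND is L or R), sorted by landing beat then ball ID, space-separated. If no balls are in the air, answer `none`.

Beat 0 (L): throw ball1 h=6 -> lands@6:L; in-air after throw: [b1@6:L]
Beat 2 (L): throw ball2 h=2 -> lands@4:L; in-air after throw: [b2@4:L b1@6:L]
Beat 4 (L): throw ball2 h=6 -> lands@10:L; in-air after throw: [b1@6:L b2@10:L]
Beat 6 (L): throw ball1 h=2 -> lands@8:L; in-air after throw: [b1@8:L b2@10:L]
Beat 8 (L): throw ball1 h=6 -> lands@14:L; in-air after throw: [b2@10:L b1@14:L]
Beat 10 (L): throw ball2 h=2 -> lands@12:L; in-air after throw: [b2@12:L b1@14:L]

Answer: ball1:lands@14:L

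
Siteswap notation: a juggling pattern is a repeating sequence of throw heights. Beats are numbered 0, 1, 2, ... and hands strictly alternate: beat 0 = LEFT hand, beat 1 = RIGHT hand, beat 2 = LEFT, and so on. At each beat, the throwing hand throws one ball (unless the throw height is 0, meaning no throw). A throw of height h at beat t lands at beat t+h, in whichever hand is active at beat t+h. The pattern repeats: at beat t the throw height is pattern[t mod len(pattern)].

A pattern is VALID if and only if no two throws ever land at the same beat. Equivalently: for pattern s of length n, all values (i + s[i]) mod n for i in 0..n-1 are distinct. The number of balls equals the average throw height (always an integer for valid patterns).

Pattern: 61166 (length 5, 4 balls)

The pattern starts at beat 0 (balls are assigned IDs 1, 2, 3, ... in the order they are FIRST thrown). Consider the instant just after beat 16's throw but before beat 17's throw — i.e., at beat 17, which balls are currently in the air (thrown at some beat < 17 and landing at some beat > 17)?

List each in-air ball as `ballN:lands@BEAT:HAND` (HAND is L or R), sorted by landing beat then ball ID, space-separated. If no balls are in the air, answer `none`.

Beat 0 (L): throw ball1 h=6 -> lands@6:L; in-air after throw: [b1@6:L]
Beat 1 (R): throw ball2 h=1 -> lands@2:L; in-air after throw: [b2@2:L b1@6:L]
Beat 2 (L): throw ball2 h=1 -> lands@3:R; in-air after throw: [b2@3:R b1@6:L]
Beat 3 (R): throw ball2 h=6 -> lands@9:R; in-air after throw: [b1@6:L b2@9:R]
Beat 4 (L): throw ball3 h=6 -> lands@10:L; in-air after throw: [b1@6:L b2@9:R b3@10:L]
Beat 5 (R): throw ball4 h=6 -> lands@11:R; in-air after throw: [b1@6:L b2@9:R b3@10:L b4@11:R]
Beat 6 (L): throw ball1 h=1 -> lands@7:R; in-air after throw: [b1@7:R b2@9:R b3@10:L b4@11:R]
Beat 7 (R): throw ball1 h=1 -> lands@8:L; in-air after throw: [b1@8:L b2@9:R b3@10:L b4@11:R]
Beat 8 (L): throw ball1 h=6 -> lands@14:L; in-air after throw: [b2@9:R b3@10:L b4@11:R b1@14:L]
Beat 9 (R): throw ball2 h=6 -> lands@15:R; in-air after throw: [b3@10:L b4@11:R b1@14:L b2@15:R]
Beat 10 (L): throw ball3 h=6 -> lands@16:L; in-air after throw: [b4@11:R b1@14:L b2@15:R b3@16:L]
Beat 11 (R): throw ball4 h=1 -> lands@12:L; in-air after throw: [b4@12:L b1@14:L b2@15:R b3@16:L]
Beat 12 (L): throw ball4 h=1 -> lands@13:R; in-air after throw: [b4@13:R b1@14:L b2@15:R b3@16:L]
Beat 13 (R): throw ball4 h=6 -> lands@19:R; in-air after throw: [b1@14:L b2@15:R b3@16:L b4@19:R]
Beat 14 (L): throw ball1 h=6 -> lands@20:L; in-air after throw: [b2@15:R b3@16:L b4@19:R b1@20:L]
Beat 15 (R): throw ball2 h=6 -> lands@21:R; in-air after throw: [b3@16:L b4@19:R b1@20:L b2@21:R]
Beat 16 (L): throw ball3 h=1 -> lands@17:R; in-air after throw: [b3@17:R b4@19:R b1@20:L b2@21:R]
Beat 17 (R): throw ball3 h=1 -> lands@18:L; in-air after throw: [b3@18:L b4@19:R b1@20:L b2@21:R]

Answer: ball4:lands@19:R ball1:lands@20:L ball2:lands@21:R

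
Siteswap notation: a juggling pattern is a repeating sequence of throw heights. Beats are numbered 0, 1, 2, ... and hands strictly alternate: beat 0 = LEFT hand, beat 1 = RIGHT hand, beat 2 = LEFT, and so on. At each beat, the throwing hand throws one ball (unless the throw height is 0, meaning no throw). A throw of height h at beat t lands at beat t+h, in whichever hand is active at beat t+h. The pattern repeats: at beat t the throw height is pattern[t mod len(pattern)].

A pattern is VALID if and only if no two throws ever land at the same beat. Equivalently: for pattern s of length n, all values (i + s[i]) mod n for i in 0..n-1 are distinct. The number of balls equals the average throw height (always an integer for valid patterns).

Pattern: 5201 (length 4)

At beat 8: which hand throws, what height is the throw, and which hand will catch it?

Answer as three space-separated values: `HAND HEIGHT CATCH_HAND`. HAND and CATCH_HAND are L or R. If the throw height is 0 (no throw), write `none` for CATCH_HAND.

Beat 8: 8 mod 2 = 0, so hand = L
Throw height = pattern[8 mod 4] = pattern[0] = 5
Lands at beat 8+5=13, 13 mod 2 = 1, so catch hand = R

Answer: L 5 R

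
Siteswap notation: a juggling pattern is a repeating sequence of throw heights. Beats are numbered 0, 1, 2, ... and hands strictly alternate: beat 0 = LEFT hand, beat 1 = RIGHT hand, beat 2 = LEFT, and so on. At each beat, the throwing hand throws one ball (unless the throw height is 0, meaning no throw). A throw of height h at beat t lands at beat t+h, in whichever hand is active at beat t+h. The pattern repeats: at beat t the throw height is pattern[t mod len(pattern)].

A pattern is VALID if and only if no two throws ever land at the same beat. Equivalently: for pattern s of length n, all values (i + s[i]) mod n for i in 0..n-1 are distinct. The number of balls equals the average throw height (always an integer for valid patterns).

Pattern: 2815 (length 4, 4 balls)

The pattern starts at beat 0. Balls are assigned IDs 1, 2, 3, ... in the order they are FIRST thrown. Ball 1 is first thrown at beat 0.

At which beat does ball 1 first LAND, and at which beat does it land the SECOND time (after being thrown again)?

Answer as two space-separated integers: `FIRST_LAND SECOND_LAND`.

Beat 0 (L): throw ball1 h=2 -> lands@2:L; in-air after throw: [b1@2:L]
Beat 1 (R): throw ball2 h=8 -> lands@9:R; in-air after throw: [b1@2:L b2@9:R]
Beat 2 (L): throw ball1 h=1 -> lands@3:R; in-air after throw: [b1@3:R b2@9:R]
Beat 3 (R): throw ball1 h=5 -> lands@8:L; in-air after throw: [b1@8:L b2@9:R]
Ball 1: thrown@0 h=2 -> first land @2; rethrown@2 h=1 -> second land @3

Answer: 2 3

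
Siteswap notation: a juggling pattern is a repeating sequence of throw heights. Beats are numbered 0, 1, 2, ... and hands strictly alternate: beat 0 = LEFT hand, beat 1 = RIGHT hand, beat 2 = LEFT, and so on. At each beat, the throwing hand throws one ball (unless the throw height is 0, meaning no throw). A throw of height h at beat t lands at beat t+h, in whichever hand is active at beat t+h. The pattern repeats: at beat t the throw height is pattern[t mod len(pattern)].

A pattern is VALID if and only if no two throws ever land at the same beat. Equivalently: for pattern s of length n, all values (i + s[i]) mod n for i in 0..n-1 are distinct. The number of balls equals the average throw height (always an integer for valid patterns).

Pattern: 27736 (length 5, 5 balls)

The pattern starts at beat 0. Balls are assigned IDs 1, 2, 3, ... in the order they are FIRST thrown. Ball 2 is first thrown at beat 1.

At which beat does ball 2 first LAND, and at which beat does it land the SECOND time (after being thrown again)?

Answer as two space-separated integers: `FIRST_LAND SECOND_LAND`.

Answer: 8 11

Derivation:
Beat 0 (L): throw ball1 h=2 -> lands@2:L; in-air after throw: [b1@2:L]
Beat 1 (R): throw ball2 h=7 -> lands@8:L; in-air after throw: [b1@2:L b2@8:L]
Beat 2 (L): throw ball1 h=7 -> lands@9:R; in-air after throw: [b2@8:L b1@9:R]
Beat 3 (R): throw ball3 h=3 -> lands@6:L; in-air after throw: [b3@6:L b2@8:L b1@9:R]
Beat 4 (L): throw ball4 h=6 -> lands@10:L; in-air after throw: [b3@6:L b2@8:L b1@9:R b4@10:L]
Beat 5 (R): throw ball5 h=2 -> lands@7:R; in-air after throw: [b3@6:L b5@7:R b2@8:L b1@9:R b4@10:L]
Beat 6 (L): throw ball3 h=7 -> lands@13:R; in-air after throw: [b5@7:R b2@8:L b1@9:R b4@10:L b3@13:R]
Beat 7 (R): throw ball5 h=7 -> lands@14:L; in-air after throw: [b2@8:L b1@9:R b4@10:L b3@13:R b5@14:L]
Beat 8 (L): throw ball2 h=3 -> lands@11:R; in-air after throw: [b1@9:R b4@10:L b2@11:R b3@13:R b5@14:L]
Beat 9 (R): throw ball1 h=6 -> lands@15:R; in-air after throw: [b4@10:L b2@11:R b3@13:R b5@14:L b1@15:R]
Beat 10 (L): throw ball4 h=2 -> lands@12:L; in-air after throw: [b2@11:R b4@12:L b3@13:R b5@14:L b1@15:R]
Beat 11 (R): throw ball2 h=7 -> lands@18:L; in-air after throw: [b4@12:L b3@13:R b5@14:L b1@15:R b2@18:L]
Ball 2: thrown@1 h=7 -> first land @8; rethrown@8 h=3 -> second land @11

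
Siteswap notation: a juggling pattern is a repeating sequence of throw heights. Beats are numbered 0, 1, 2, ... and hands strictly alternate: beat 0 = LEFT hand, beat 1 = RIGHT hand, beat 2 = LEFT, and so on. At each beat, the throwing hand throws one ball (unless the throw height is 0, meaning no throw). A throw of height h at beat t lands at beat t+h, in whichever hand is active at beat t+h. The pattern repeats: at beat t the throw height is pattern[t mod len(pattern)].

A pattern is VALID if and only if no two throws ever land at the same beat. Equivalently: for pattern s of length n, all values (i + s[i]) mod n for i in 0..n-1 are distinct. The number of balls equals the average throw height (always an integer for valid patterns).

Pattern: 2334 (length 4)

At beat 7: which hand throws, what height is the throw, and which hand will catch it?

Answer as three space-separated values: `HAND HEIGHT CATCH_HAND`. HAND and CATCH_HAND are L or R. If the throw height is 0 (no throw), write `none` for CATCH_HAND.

Answer: R 4 R

Derivation:
Beat 7: 7 mod 2 = 1, so hand = R
Throw height = pattern[7 mod 4] = pattern[3] = 4
Lands at beat 7+4=11, 11 mod 2 = 1, so catch hand = R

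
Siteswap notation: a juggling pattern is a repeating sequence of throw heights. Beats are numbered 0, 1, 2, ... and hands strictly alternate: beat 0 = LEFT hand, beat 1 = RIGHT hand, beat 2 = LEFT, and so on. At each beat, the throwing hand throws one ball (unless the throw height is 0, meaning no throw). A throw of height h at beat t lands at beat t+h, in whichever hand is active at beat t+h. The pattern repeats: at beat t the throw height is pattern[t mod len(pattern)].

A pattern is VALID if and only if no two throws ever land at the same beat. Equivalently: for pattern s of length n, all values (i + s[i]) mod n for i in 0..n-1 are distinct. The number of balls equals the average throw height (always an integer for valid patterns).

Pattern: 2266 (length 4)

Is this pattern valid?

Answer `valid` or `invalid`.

Answer: valid

Derivation:
i=0: (i + s[i]) mod n = (0 + 2) mod 4 = 2
i=1: (i + s[i]) mod n = (1 + 2) mod 4 = 3
i=2: (i + s[i]) mod n = (2 + 6) mod 4 = 0
i=3: (i + s[i]) mod n = (3 + 6) mod 4 = 1
Residues: [2, 3, 0, 1], distinct: True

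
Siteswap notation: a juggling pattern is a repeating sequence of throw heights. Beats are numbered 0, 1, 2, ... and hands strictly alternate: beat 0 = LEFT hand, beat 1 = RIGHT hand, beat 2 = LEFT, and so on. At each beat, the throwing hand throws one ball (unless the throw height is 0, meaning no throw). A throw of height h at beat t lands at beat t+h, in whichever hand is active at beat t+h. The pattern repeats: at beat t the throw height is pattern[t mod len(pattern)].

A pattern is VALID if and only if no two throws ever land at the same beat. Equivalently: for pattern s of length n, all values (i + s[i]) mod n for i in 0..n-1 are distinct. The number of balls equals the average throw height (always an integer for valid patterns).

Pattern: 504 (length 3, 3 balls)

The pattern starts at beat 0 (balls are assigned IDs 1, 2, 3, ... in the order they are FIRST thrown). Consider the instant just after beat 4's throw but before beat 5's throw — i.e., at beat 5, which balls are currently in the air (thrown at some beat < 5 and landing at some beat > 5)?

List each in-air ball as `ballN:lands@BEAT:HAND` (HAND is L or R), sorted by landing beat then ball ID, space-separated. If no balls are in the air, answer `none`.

Beat 0 (L): throw ball1 h=5 -> lands@5:R; in-air after throw: [b1@5:R]
Beat 2 (L): throw ball2 h=4 -> lands@6:L; in-air after throw: [b1@5:R b2@6:L]
Beat 3 (R): throw ball3 h=5 -> lands@8:L; in-air after throw: [b1@5:R b2@6:L b3@8:L]
Beat 5 (R): throw ball1 h=4 -> lands@9:R; in-air after throw: [b2@6:L b3@8:L b1@9:R]

Answer: ball2:lands@6:L ball3:lands@8:L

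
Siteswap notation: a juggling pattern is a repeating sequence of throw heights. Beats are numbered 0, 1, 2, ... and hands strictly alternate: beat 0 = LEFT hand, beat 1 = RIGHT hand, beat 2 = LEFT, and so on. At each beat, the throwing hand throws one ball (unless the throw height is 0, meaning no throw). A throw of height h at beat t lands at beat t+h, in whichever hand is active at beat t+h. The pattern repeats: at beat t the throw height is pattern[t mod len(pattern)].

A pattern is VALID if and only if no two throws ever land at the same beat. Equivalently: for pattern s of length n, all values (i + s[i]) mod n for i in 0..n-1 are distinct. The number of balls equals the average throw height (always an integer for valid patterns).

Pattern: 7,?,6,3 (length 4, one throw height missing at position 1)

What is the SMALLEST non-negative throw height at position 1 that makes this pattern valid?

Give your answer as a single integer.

Answer: 0

Derivation:
i=0: (0 + 7) mod 4 = 3
i=1: s[i]=? (unknown)
i=2: (2 + 6) mod 4 = 0
i=3: (3 + 3) mod 4 = 2
Known residues: [0, 2, 3]; need a permutation of 0..3, so missing residue r = 1
Need (1 + s) mod 4 = 1; smallest s = (1 - 1) mod 4 = 0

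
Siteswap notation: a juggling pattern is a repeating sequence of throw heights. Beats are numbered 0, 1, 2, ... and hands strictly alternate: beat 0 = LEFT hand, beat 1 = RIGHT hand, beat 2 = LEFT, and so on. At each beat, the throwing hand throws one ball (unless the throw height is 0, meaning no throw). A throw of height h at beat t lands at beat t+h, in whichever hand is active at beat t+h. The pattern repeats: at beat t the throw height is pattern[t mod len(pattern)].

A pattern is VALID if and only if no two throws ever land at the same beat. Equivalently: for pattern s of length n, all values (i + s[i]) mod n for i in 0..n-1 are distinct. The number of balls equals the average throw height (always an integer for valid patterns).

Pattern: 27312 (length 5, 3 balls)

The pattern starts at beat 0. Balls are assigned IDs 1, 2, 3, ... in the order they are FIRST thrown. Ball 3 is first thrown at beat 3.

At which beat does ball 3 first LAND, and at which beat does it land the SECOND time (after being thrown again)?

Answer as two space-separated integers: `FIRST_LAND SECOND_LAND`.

Answer: 4 6

Derivation:
Beat 0 (L): throw ball1 h=2 -> lands@2:L; in-air after throw: [b1@2:L]
Beat 1 (R): throw ball2 h=7 -> lands@8:L; in-air after throw: [b1@2:L b2@8:L]
Beat 2 (L): throw ball1 h=3 -> lands@5:R; in-air after throw: [b1@5:R b2@8:L]
Beat 3 (R): throw ball3 h=1 -> lands@4:L; in-air after throw: [b3@4:L b1@5:R b2@8:L]
Beat 4 (L): throw ball3 h=2 -> lands@6:L; in-air after throw: [b1@5:R b3@6:L b2@8:L]
Beat 5 (R): throw ball1 h=2 -> lands@7:R; in-air after throw: [b3@6:L b1@7:R b2@8:L]
Beat 6 (L): throw ball3 h=7 -> lands@13:R; in-air after throw: [b1@7:R b2@8:L b3@13:R]
Ball 3: thrown@3 h=1 -> first land @4; rethrown@4 h=2 -> second land @6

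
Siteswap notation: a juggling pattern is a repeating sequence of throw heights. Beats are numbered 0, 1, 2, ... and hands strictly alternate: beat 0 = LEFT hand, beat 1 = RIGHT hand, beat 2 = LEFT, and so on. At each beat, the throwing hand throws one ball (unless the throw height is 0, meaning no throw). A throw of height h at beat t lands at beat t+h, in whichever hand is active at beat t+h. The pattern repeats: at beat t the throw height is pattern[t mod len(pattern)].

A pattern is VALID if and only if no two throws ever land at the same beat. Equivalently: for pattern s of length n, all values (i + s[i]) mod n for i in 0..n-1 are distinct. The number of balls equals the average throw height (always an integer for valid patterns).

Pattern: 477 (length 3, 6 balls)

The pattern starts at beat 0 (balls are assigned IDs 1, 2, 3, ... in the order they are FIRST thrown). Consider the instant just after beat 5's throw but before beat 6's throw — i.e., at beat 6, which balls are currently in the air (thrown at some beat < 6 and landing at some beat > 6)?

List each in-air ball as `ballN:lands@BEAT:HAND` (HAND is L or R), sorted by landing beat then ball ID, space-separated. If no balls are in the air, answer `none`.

Answer: ball4:lands@7:R ball2:lands@8:L ball3:lands@9:R ball1:lands@11:R ball5:lands@12:L

Derivation:
Beat 0 (L): throw ball1 h=4 -> lands@4:L; in-air after throw: [b1@4:L]
Beat 1 (R): throw ball2 h=7 -> lands@8:L; in-air after throw: [b1@4:L b2@8:L]
Beat 2 (L): throw ball3 h=7 -> lands@9:R; in-air after throw: [b1@4:L b2@8:L b3@9:R]
Beat 3 (R): throw ball4 h=4 -> lands@7:R; in-air after throw: [b1@4:L b4@7:R b2@8:L b3@9:R]
Beat 4 (L): throw ball1 h=7 -> lands@11:R; in-air after throw: [b4@7:R b2@8:L b3@9:R b1@11:R]
Beat 5 (R): throw ball5 h=7 -> lands@12:L; in-air after throw: [b4@7:R b2@8:L b3@9:R b1@11:R b5@12:L]
Beat 6 (L): throw ball6 h=4 -> lands@10:L; in-air after throw: [b4@7:R b2@8:L b3@9:R b6@10:L b1@11:R b5@12:L]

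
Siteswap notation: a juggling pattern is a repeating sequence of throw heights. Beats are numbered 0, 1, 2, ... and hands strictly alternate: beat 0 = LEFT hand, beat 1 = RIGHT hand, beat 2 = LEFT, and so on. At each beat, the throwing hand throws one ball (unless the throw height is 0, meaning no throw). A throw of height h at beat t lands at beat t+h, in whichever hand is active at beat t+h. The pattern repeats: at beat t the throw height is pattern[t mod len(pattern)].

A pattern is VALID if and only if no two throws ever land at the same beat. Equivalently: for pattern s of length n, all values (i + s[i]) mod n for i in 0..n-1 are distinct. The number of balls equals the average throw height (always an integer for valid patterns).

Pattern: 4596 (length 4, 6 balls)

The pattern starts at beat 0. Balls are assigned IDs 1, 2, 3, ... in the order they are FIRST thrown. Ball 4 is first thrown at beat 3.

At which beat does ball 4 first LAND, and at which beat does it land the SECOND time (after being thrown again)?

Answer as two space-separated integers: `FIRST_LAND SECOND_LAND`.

Beat 0 (L): throw ball1 h=4 -> lands@4:L; in-air after throw: [b1@4:L]
Beat 1 (R): throw ball2 h=5 -> lands@6:L; in-air after throw: [b1@4:L b2@6:L]
Beat 2 (L): throw ball3 h=9 -> lands@11:R; in-air after throw: [b1@4:L b2@6:L b3@11:R]
Beat 3 (R): throw ball4 h=6 -> lands@9:R; in-air after throw: [b1@4:L b2@6:L b4@9:R b3@11:R]
Beat 4 (L): throw ball1 h=4 -> lands@8:L; in-air after throw: [b2@6:L b1@8:L b4@9:R b3@11:R]
Beat 5 (R): throw ball5 h=5 -> lands@10:L; in-air after throw: [b2@6:L b1@8:L b4@9:R b5@10:L b3@11:R]
Beat 6 (L): throw ball2 h=9 -> lands@15:R; in-air after throw: [b1@8:L b4@9:R b5@10:L b3@11:R b2@15:R]
Beat 7 (R): throw ball6 h=6 -> lands@13:R; in-air after throw: [b1@8:L b4@9:R b5@10:L b3@11:R b6@13:R b2@15:R]
Beat 8 (L): throw ball1 h=4 -> lands@12:L; in-air after throw: [b4@9:R b5@10:L b3@11:R b1@12:L b6@13:R b2@15:R]
Beat 9 (R): throw ball4 h=5 -> lands@14:L; in-air after throw: [b5@10:L b3@11:R b1@12:L b6@13:R b4@14:L b2@15:R]
Beat 10 (L): throw ball5 h=9 -> lands@19:R; in-air after throw: [b3@11:R b1@12:L b6@13:R b4@14:L b2@15:R b5@19:R]
Beat 11 (R): throw ball3 h=6 -> lands@17:R; in-air after throw: [b1@12:L b6@13:R b4@14:L b2@15:R b3@17:R b5@19:R]
Beat 12 (L): throw ball1 h=4 -> lands@16:L; in-air after throw: [b6@13:R b4@14:L b2@15:R b1@16:L b3@17:R b5@19:R]
Beat 13 (R): throw ball6 h=5 -> lands@18:L; in-air after throw: [b4@14:L b2@15:R b1@16:L b3@17:R b6@18:L b5@19:R]
Beat 14 (L): throw ball4 h=9 -> lands@23:R; in-air after throw: [b2@15:R b1@16:L b3@17:R b6@18:L b5@19:R b4@23:R]
Ball 4: thrown@3 h=6 -> first land @9; rethrown@9 h=5 -> second land @14

Answer: 9 14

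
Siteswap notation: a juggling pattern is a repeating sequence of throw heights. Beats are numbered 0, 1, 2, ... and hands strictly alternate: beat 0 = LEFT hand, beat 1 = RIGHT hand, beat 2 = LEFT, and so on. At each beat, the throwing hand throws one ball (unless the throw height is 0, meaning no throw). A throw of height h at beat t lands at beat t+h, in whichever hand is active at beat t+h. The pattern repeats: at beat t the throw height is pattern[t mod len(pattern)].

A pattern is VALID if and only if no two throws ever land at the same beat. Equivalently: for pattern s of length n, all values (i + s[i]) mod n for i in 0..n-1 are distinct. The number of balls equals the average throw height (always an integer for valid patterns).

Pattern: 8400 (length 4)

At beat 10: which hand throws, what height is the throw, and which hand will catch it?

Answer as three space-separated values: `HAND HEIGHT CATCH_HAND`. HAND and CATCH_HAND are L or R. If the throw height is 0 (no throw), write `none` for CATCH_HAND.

Beat 10: 10 mod 2 = 0, so hand = L
Throw height = pattern[10 mod 4] = pattern[2] = 0

Answer: L 0 none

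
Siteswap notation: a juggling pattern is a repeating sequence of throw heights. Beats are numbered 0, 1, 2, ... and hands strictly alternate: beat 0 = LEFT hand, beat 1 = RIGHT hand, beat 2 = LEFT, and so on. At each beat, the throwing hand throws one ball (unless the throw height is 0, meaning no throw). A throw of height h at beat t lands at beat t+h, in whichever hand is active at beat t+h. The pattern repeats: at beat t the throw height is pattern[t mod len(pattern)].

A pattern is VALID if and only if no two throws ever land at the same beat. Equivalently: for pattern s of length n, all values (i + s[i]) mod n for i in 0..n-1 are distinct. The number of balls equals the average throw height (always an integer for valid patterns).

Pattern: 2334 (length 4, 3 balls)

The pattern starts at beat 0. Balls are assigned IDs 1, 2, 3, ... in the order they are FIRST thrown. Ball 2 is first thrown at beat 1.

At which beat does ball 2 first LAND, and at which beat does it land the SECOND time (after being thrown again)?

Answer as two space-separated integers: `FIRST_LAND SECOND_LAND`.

Answer: 4 6

Derivation:
Beat 0 (L): throw ball1 h=2 -> lands@2:L; in-air after throw: [b1@2:L]
Beat 1 (R): throw ball2 h=3 -> lands@4:L; in-air after throw: [b1@2:L b2@4:L]
Beat 2 (L): throw ball1 h=3 -> lands@5:R; in-air after throw: [b2@4:L b1@5:R]
Beat 3 (R): throw ball3 h=4 -> lands@7:R; in-air after throw: [b2@4:L b1@5:R b3@7:R]
Beat 4 (L): throw ball2 h=2 -> lands@6:L; in-air after throw: [b1@5:R b2@6:L b3@7:R]
Beat 5 (R): throw ball1 h=3 -> lands@8:L; in-air after throw: [b2@6:L b3@7:R b1@8:L]
Beat 6 (L): throw ball2 h=3 -> lands@9:R; in-air after throw: [b3@7:R b1@8:L b2@9:R]
Ball 2: thrown@1 h=3 -> first land @4; rethrown@4 h=2 -> second land @6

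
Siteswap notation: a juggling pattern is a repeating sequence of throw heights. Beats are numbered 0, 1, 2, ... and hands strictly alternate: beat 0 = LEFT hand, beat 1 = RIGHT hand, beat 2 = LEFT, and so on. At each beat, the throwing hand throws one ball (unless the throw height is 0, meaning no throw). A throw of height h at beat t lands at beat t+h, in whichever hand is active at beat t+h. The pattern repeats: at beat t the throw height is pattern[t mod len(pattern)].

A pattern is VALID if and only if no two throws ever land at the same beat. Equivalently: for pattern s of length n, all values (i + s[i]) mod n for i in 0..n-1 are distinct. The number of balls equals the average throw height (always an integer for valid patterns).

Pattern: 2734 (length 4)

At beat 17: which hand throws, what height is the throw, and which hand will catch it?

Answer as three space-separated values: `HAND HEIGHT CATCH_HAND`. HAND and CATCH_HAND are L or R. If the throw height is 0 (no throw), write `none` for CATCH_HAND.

Answer: R 7 L

Derivation:
Beat 17: 17 mod 2 = 1, so hand = R
Throw height = pattern[17 mod 4] = pattern[1] = 7
Lands at beat 17+7=24, 24 mod 2 = 0, so catch hand = L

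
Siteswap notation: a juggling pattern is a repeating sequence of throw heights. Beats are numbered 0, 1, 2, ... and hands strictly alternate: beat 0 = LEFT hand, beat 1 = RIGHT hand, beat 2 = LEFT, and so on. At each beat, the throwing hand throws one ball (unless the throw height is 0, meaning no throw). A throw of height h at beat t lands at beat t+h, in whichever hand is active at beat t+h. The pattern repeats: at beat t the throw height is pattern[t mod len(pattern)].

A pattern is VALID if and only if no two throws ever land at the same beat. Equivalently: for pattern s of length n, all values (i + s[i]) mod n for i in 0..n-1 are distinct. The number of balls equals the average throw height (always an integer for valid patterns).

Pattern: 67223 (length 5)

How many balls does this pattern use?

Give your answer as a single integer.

Pattern = [6, 7, 2, 2, 3], length n = 5
  position 0: throw height = 6, running sum = 6
  position 1: throw height = 7, running sum = 13
  position 2: throw height = 2, running sum = 15
  position 3: throw height = 2, running sum = 17
  position 4: throw height = 3, running sum = 20
Total sum = 20; balls = sum / n = 20 / 5 = 4

Answer: 4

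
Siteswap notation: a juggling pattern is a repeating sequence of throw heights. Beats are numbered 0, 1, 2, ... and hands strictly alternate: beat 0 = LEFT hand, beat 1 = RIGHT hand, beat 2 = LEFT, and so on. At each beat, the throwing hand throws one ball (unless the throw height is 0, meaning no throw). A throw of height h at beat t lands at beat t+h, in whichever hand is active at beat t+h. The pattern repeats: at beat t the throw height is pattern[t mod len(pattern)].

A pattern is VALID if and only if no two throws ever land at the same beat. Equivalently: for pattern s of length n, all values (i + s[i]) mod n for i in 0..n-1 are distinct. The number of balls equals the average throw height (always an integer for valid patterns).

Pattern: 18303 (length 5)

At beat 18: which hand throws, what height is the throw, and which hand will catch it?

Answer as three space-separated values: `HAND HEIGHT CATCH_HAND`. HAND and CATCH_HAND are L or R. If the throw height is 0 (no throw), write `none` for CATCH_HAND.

Answer: L 0 none

Derivation:
Beat 18: 18 mod 2 = 0, so hand = L
Throw height = pattern[18 mod 5] = pattern[3] = 0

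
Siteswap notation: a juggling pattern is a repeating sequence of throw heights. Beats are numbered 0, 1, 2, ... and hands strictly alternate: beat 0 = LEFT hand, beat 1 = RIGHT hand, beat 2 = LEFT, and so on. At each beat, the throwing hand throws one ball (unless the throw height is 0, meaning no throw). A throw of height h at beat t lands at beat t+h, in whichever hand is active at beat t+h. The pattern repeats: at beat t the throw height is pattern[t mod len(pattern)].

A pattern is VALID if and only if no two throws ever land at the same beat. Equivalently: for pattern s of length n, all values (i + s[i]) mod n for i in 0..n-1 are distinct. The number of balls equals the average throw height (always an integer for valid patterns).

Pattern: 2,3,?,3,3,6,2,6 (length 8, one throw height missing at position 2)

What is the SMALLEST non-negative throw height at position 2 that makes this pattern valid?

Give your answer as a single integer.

i=0: (0 + 2) mod 8 = 2
i=1: (1 + 3) mod 8 = 4
i=2: s[i]=? (unknown)
i=3: (3 + 3) mod 8 = 6
i=4: (4 + 3) mod 8 = 7
i=5: (5 + 6) mod 8 = 3
i=6: (6 + 2) mod 8 = 0
i=7: (7 + 6) mod 8 = 5
Known residues: [0, 2, 3, 4, 5, 6, 7]; need a permutation of 0..7, so missing residue r = 1
Need (2 + s) mod 8 = 1; smallest s = (1 - 2) mod 8 = 7

Answer: 7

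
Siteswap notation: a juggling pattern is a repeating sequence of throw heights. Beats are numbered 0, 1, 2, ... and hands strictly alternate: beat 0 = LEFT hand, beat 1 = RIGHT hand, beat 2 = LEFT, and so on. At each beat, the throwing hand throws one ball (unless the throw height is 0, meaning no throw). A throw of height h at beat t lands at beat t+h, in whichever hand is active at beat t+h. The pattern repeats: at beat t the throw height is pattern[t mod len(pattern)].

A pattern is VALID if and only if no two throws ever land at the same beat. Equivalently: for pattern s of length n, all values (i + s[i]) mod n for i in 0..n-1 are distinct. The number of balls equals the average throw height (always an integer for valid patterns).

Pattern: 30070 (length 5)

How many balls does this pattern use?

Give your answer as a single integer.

Answer: 2

Derivation:
Pattern = [3, 0, 0, 7, 0], length n = 5
  position 0: throw height = 3, running sum = 3
  position 1: throw height = 0, running sum = 3
  position 2: throw height = 0, running sum = 3
  position 3: throw height = 7, running sum = 10
  position 4: throw height = 0, running sum = 10
Total sum = 10; balls = sum / n = 10 / 5 = 2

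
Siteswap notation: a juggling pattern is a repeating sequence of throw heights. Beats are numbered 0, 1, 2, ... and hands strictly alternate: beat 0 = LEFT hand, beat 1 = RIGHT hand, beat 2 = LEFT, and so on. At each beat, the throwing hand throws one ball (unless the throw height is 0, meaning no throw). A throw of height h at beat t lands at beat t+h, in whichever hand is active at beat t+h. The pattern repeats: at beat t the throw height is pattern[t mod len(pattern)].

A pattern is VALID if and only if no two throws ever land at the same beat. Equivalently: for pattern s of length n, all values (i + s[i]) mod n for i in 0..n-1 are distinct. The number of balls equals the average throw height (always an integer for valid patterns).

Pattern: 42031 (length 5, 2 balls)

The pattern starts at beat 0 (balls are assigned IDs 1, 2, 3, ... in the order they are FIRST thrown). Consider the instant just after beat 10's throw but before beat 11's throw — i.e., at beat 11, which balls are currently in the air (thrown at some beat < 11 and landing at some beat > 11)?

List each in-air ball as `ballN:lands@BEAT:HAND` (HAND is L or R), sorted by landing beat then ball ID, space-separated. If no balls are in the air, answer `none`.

Answer: ball1:lands@14:L

Derivation:
Beat 0 (L): throw ball1 h=4 -> lands@4:L; in-air after throw: [b1@4:L]
Beat 1 (R): throw ball2 h=2 -> lands@3:R; in-air after throw: [b2@3:R b1@4:L]
Beat 3 (R): throw ball2 h=3 -> lands@6:L; in-air after throw: [b1@4:L b2@6:L]
Beat 4 (L): throw ball1 h=1 -> lands@5:R; in-air after throw: [b1@5:R b2@6:L]
Beat 5 (R): throw ball1 h=4 -> lands@9:R; in-air after throw: [b2@6:L b1@9:R]
Beat 6 (L): throw ball2 h=2 -> lands@8:L; in-air after throw: [b2@8:L b1@9:R]
Beat 8 (L): throw ball2 h=3 -> lands@11:R; in-air after throw: [b1@9:R b2@11:R]
Beat 9 (R): throw ball1 h=1 -> lands@10:L; in-air after throw: [b1@10:L b2@11:R]
Beat 10 (L): throw ball1 h=4 -> lands@14:L; in-air after throw: [b2@11:R b1@14:L]
Beat 11 (R): throw ball2 h=2 -> lands@13:R; in-air after throw: [b2@13:R b1@14:L]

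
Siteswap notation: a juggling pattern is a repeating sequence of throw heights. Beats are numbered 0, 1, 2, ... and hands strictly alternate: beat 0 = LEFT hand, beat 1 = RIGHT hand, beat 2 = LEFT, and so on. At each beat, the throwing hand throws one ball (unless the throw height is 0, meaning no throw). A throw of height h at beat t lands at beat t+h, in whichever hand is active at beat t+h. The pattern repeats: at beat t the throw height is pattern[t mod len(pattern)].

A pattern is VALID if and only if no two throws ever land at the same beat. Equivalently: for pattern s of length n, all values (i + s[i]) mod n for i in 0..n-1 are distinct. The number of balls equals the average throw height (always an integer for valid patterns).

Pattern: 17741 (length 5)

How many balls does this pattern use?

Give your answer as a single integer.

Answer: 4

Derivation:
Pattern = [1, 7, 7, 4, 1], length n = 5
  position 0: throw height = 1, running sum = 1
  position 1: throw height = 7, running sum = 8
  position 2: throw height = 7, running sum = 15
  position 3: throw height = 4, running sum = 19
  position 4: throw height = 1, running sum = 20
Total sum = 20; balls = sum / n = 20 / 5 = 4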